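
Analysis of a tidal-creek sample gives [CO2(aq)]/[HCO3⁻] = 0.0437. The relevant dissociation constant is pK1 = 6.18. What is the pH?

pH = 7.54

From K1 = [H⁺][HCO3⁻]/[CO2(aq)]:  pH = pK1 − log₁₀([CO2(aq)]/[HCO3⁻])
log₁₀(0.0437) = -1.360
pH = 6.18 − (-1.360) = 7.54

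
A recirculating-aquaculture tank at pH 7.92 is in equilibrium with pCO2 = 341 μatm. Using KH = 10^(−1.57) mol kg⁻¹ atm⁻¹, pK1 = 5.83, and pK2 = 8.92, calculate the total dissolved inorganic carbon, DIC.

[CO2*] = KH · pCO2 = 10^(−1.57) × 341×10^-6 = 9.178×10^-6 mol/kg
α₀ = 1/(1 + K1/[H⁺] + K1K2/[H⁺]²) = 1/(1 + 10^+2.09 + 10^+1.09) = 0.007335
DIC = [CO2*]/α₀ = 9.178×10^-6 / 0.007335 = 1.25 mmol/kg

DIC = 1.25 mmol/kg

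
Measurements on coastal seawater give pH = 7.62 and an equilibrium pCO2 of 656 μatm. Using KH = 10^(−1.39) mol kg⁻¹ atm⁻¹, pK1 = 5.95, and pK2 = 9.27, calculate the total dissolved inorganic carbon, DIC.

[CO2*] = KH · pCO2 = 10^(−1.39) × 656×10^-6 = 2.672×10^-5 mol/kg
α₀ = 1/(1 + K1/[H⁺] + K1K2/[H⁺]²) = 1/(1 + 10^+1.67 + 10^+0.02) = 0.02048
DIC = [CO2*]/α₀ = 2.672×10^-5 / 0.02048 = 1.30 mmol/kg

DIC = 1.30 mmol/kg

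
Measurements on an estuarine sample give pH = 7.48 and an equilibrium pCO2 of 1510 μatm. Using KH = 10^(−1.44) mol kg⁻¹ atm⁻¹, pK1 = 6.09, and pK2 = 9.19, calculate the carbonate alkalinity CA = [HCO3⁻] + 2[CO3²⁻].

[CO2*] = KH · pCO2 = 10^(−1.44) × 1510×10^-6 = 5.482×10^-5 mol/kg
α₀ = 1/(1 + K1/[H⁺] + K1K2/[H⁺]²) = 1/(1 + 10^+1.39 + 10^-0.32) = 0.03842
DIC = [CO2*]/α₀ = 5.482×10^-5 / 0.03842 = 1.427 mmol/kg
CA = (α₁ + 2α₂)·DIC = (0.9432 + 2×0.01839) × 1.427 = 1.40 mmol/kg

CA = 1.40 mmol/kg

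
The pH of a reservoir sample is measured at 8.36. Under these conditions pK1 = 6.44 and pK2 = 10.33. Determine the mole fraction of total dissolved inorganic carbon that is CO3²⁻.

α₂ = 0.0105

α₂ = 1 / (1 + [H⁺]/K2 + [H⁺]²/(K1K2)) = 1 / (1 + 10^+1.97 + 10^+0.05)
   = 1 / (1 + 93.325 + 1.1220) = 1/95.447 = 0.01048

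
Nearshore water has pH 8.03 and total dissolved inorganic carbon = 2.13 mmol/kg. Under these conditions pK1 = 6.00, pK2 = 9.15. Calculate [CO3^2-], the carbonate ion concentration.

[CO3²⁻] = 0.149 mmol/kg

α₂ = 1 / (1 + [H⁺]/K2 + [H⁺]²/(K1K2)) = 1 / (1 + 10^+1.12 + 10^-0.91)
   = 1 / (1 + 13.183 + 0.12303) = 1/14.306 = 0.06990
[CO3²⁻] = α₂ × DIC = 0.06990 × 2.13 = 0.149 mmol/kg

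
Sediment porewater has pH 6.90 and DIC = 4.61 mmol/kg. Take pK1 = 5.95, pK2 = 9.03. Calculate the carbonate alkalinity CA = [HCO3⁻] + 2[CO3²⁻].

CA = [HCO3⁻] + 2[CO3²⁻] = (α₁ + 2α₂)·DIC
At pH 6.90: [H⁺]/K1 = 10^-0.95 = 0.11220, K2/[H⁺] = 10^-2.13 = 0.0074131
α₁ = 1/(1 + 0.11220 + 0.0074131) = 1/1.1196 = 0.8932; α₂ = α₁·K2/[H⁺] = 0.006621
α₁ + 2α₂ = 0.9064
CA = 0.9064 × 4.61 = 4.18 mmol/kg

CA = 4.18 mmol/kg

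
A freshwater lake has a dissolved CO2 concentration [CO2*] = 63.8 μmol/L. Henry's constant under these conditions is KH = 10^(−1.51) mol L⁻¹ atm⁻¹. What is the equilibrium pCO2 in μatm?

pCO2 = 2060 μatm

KH = 10^(−1.51) = 3.090×10^-2 mol L⁻¹ atm⁻¹
pCO2 = [CO2*]/KH = 63.8×10^-6 / 3.090×10^-2 = 2.06×10^-3 atm = 2060 μatm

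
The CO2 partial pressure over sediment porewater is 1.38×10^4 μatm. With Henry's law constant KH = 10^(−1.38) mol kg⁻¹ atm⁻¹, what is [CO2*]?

KH = 10^(−1.38) = 4.169×10^-2 mol kg⁻¹ atm⁻¹
[CO2*] = KH · pCO2 = 4.169×10^-2 × 1.38×10^4×10^-6 atm = 5.75×10^-4 mol/kg

[CO2*] = 575 μmol/kg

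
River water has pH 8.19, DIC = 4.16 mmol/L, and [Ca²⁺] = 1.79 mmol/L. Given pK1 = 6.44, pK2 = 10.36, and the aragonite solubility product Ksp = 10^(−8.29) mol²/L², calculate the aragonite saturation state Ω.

α₂ = 1 / (1 + [H⁺]/K2 + [H⁺]²/(K1K2)) = 1 / (1 + 10^+2.17 + 10^+0.42)
   = 1 / (1 + 147.91 + 2.6303) = 1/151.54 = 0.006599
[CO3²⁻] = α₂ × DIC = 0.006599 × 4.16 = 0.02745 mmol/L
Ksp = 10^(−8.29) = 5.129×10^-9
Ω = [Ca²⁺][CO3²⁻]/Ksp = (1.79×10^-3)(2.745×10^-5) / 5.129×10^-9 = 9.58

Ω = 9.58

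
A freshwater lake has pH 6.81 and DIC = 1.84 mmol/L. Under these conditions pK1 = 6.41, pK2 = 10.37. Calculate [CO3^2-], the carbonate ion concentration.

α₂ = 1 / (1 + [H⁺]/K2 + [H⁺]²/(K1K2)) = 1 / (1 + 10^+3.56 + 10^+3.16)
   = 1 / (1 + 3630.8 + 1445.4) = 1/5077.2 = 0.0001970
[CO3²⁻] = α₂ × DIC = 0.0001970 × 1.84 = 0.000362 mmol/L = 0.362 μmol/L

[CO3²⁻] = 0.362 μmol/L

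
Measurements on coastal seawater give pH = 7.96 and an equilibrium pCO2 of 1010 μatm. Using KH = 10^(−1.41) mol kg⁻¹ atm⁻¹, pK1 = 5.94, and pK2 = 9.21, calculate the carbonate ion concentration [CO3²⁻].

[CO3²⁻] = 0.231 mmol/kg

[CO2*] = KH · pCO2 = 10^(−1.41) × 1010×10^-6 = 3.929×10^-5 mol/kg
α₀ = 1/(1 + K1/[H⁺] + K1K2/[H⁺]²) = 1/(1 + 10^+2.02 + 10^+0.77) = 0.008960
DIC = [CO2*]/α₀ = 3.929×10^-5 / 0.008960 = 4.385 mmol/kg
[CO3²⁻] = α₂·DIC; α₂ = 0.05276, so [CO3²⁻] = 0.05276 × 4.385 = 0.231 mmol/kg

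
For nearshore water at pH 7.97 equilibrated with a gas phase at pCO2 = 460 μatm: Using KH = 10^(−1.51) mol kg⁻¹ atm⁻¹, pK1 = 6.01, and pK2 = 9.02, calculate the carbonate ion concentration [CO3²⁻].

[CO3²⁻] = 0.116 mmol/kg

[CO2*] = KH · pCO2 = 10^(−1.51) × 460×10^-6 = 1.422×10^-5 mol/kg
α₀ = 1/(1 + K1/[H⁺] + K1K2/[H⁺]²) = 1/(1 + 10^+1.96 + 10^+0.91) = 0.009967
DIC = [CO2*]/α₀ = 1.422×10^-5 / 0.009967 = 1.426 mmol/kg
[CO3²⁻] = α₂·DIC; α₂ = 0.08102, so [CO3²⁻] = 0.08102 × 1.426 = 0.116 mmol/kg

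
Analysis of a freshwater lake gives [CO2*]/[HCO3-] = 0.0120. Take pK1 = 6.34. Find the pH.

pH = 8.26

From K1 = [H⁺][HCO3-]/[CO2*]:  pH = pK1 − log₁₀([CO2*]/[HCO3-])
log₁₀(0.0120) = -1.921
pH = 6.34 − (-1.921) = 8.26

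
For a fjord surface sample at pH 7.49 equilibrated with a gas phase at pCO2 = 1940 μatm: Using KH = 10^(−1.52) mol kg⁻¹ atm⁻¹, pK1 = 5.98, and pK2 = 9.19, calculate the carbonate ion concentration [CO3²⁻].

[CO3²⁻] = 0.0378 mmol/kg

[CO2*] = KH · pCO2 = 10^(−1.52) × 1940×10^-6 = 5.859×10^-5 mol/kg
α₀ = 1/(1 + K1/[H⁺] + K1K2/[H⁺]²) = 1/(1 + 10^+1.51 + 10^-0.19) = 0.02941
DIC = [CO2*]/α₀ = 5.859×10^-5 / 0.02941 = 1.992 mmol/kg
[CO3²⁻] = α₂·DIC; α₂ = 0.01899, so [CO3²⁻] = 0.01899 × 1.992 = 0.0378 mmol/kg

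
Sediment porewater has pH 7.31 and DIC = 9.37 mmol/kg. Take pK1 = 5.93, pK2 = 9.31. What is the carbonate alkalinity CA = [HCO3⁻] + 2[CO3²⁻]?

CA = 9.09 mmol/kg

CA = [HCO3⁻] + 2[CO3²⁻] = (α₁ + 2α₂)·DIC
At pH 7.31: [H⁺]/K1 = 10^-1.38 = 0.041687, K2/[H⁺] = 10^-2.00 = 0.010000
α₁ = 1/(1 + 0.041687 + 0.010000) = 1/1.0517 = 0.9509; α₂ = α₁·K2/[H⁺] = 0.009509
α₁ + 2α₂ = 0.9699
CA = 0.9699 × 9.37 = 9.09 mmol/kg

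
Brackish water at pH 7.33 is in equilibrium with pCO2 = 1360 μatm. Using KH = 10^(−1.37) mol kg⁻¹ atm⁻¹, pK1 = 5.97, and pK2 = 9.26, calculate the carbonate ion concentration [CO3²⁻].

[CO3²⁻] = 15.6 μmol/kg

[CO2*] = KH · pCO2 = 10^(−1.37) × 1360×10^-6 = 5.801×10^-5 mol/kg
α₀ = 1/(1 + K1/[H⁺] + K1K2/[H⁺]²) = 1/(1 + 10^+1.36 + 10^-0.57) = 0.04136
DIC = [CO2*]/α₀ = 5.801×10^-5 / 0.04136 = 1.403 mmol/kg
[CO3²⁻] = α₂·DIC; α₂ = 0.01113, so [CO3²⁻] = 0.01113 × 1.403 = 0.0156 mmol/kg = 15.6 μmol/kg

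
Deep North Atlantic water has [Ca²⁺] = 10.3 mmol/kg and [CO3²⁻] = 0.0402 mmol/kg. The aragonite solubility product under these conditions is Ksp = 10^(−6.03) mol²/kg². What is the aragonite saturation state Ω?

Ksp = 10^(−6.03) = 9.333×10^-7
Ω = [Ca²⁺][CO3²⁻]/Ksp = (10.3×10^-3)(0.0402×10^-3) / 9.333×10^-7 = 0.444

Ω = 0.444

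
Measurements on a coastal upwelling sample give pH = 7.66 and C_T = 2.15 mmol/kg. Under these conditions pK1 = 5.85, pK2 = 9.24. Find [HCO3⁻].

α₁ = 1 / (1 + [H⁺]/K1 + K2/[H⁺]) = 1 / (1 + 10^-1.81 + 10^-1.58)
   = 1 / (1 + 0.015488 + 0.026303) = 1/1.0418 = 0.9599
[HCO3⁻] = α₁ × DIC = 0.9599 × 2.15 = 2.06 mmol/kg

[HCO3⁻] = 2.06 mmol/kg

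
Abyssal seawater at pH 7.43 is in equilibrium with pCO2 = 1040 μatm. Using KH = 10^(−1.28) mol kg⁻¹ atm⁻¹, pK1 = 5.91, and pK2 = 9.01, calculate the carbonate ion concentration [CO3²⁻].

[CO2*] = KH · pCO2 = 10^(−1.28) × 1040×10^-6 = 5.458×10^-5 mol/kg
α₀ = 1/(1 + K1/[H⁺] + K1K2/[H⁺]²) = 1/(1 + 10^+1.52 + 10^-0.06) = 0.02858
DIC = [CO2*]/α₀ = 5.458×10^-5 / 0.02858 = 1.909 mmol/kg
[CO3²⁻] = α₂·DIC; α₂ = 0.02490, so [CO3²⁻] = 0.02490 × 1.909 = 0.0475 mmol/kg

[CO3²⁻] = 0.0475 mmol/kg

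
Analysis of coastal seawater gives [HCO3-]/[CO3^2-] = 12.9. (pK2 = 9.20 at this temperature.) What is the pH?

pH = 8.09

From K2 = [H⁺][CO3^2-]/[HCO3-]:  pH = pK2 − log₁₀([HCO3-]/[CO3^2-])
log₁₀(12.9) = +1.111
pH = 9.20 − (+1.111) = 8.09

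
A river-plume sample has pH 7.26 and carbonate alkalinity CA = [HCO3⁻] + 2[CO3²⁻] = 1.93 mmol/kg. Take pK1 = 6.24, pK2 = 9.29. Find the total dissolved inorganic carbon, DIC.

DIC = 2.09 mmol/kg

CA = [HCO3⁻] + 2[CO3²⁻] = (α₁ + 2α₂)·DIC
At pH 7.26: [H⁺]/K1 = 10^-1.02 = 0.095499, K2/[H⁺] = 10^-2.03 = 0.0093325
α₁ = 1/(1 + 0.095499 + 0.0093325) = 1/1.1048 = 0.9051; α₂ = α₁·K2/[H⁺] = 0.008447
α₁ + 2α₂ = 0.9220
DIC = CA / (α₁ + 2α₂) = 1.93 / 0.9220 = 2.09 mmol/kg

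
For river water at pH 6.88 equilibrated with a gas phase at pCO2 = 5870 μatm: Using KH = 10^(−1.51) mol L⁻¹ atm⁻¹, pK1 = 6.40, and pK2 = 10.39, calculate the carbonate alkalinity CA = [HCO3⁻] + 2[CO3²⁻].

[CO2*] = KH · pCO2 = 10^(−1.51) × 5870×10^-6 = 1.814×10^-4 mol/L
α₀ = 1/(1 + K1/[H⁺] + K1K2/[H⁺]²) = 1/(1 + 10^+0.48 + 10^-3.03) = 0.2487
DIC = [CO2*]/α₀ = 1.814×10^-4 / 0.2487 = 0.7294 mmol/L
CA = (α₁ + 2α₂)·DIC = (0.7511 + 2×0.0002321) × 0.7294 = 0.548 mmol/L

CA = 0.548 mmol/L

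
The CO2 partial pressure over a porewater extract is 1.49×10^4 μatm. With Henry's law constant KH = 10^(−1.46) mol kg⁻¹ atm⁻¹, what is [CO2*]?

[CO2*] = 517 μmol/kg

KH = 10^(−1.46) = 3.467×10^-2 mol kg⁻¹ atm⁻¹
[CO2*] = KH · pCO2 = 3.467×10^-2 × 1.49×10^4×10^-6 atm = 5.17×10^-4 mol/kg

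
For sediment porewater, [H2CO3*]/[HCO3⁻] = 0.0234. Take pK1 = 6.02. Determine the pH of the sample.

From K1 = [H⁺][HCO3⁻]/[H2CO3*]:  pH = pK1 − log₁₀([H2CO3*]/[HCO3⁻])
log₁₀(0.0234) = -1.631
pH = 6.02 − (-1.631) = 7.65

pH = 7.65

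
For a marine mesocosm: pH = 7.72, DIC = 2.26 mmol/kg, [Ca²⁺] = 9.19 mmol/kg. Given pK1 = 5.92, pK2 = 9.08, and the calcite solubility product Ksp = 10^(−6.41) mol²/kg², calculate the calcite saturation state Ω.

α₂ = 1 / (1 + [H⁺]/K2 + [H⁺]²/(K1K2)) = 1 / (1 + 10^+1.36 + 10^-0.44)
   = 1 / (1 + 22.909 + 0.36308) = 1/24.272 = 0.04120
[CO3²⁻] = α₂ × DIC = 0.04120 × 2.26 = 0.09311 mmol/kg
Ksp = 10^(−6.41) = 3.890×10^-7
Ω = [Ca²⁺][CO3²⁻]/Ksp = (9.19×10^-3)(9.311×10^-5) / 3.890×10^-7 = 2.20

Ω = 2.20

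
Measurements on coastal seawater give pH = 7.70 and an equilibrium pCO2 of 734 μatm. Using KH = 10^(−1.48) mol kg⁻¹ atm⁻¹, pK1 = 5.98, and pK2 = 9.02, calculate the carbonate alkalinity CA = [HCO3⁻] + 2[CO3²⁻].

CA = 1.40 mmol/kg

[CO2*] = KH · pCO2 = 10^(−1.48) × 734×10^-6 = 2.431×10^-5 mol/kg
α₀ = 1/(1 + K1/[H⁺] + K1K2/[H⁺]²) = 1/(1 + 10^+1.72 + 10^+0.40) = 0.01786
DIC = [CO2*]/α₀ = 2.431×10^-5 / 0.01786 = 1.361 mmol/kg
CA = (α₁ + 2α₂)·DIC = (0.9373 + 2×0.04486) × 1.361 = 1.40 mmol/kg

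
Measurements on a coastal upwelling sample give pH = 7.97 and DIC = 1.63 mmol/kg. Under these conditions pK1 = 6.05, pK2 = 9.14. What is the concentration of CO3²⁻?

α₂ = 1 / (1 + [H⁺]/K2 + [H⁺]²/(K1K2)) = 1 / (1 + 10^+1.17 + 10^-0.75)
   = 1 / (1 + 14.791 + 0.17783) = 1/15.969 = 0.06262
[CO3²⁻] = α₂ × DIC = 0.06262 × 1.63 = 0.102 mmol/kg

[CO3²⁻] = 0.102 mmol/kg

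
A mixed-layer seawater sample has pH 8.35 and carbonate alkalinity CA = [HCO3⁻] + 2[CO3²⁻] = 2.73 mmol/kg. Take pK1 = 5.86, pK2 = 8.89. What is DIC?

CA = [HCO3⁻] + 2[CO3²⁻] = (α₁ + 2α₂)·DIC
At pH 8.35: [H⁺]/K1 = 10^-2.49 = 0.0032359, K2/[H⁺] = 10^-0.54 = 0.28840
α₁ = 1/(1 + 0.0032359 + 0.28840) = 1/1.2916 = 0.7742; α₂ = α₁·K2/[H⁺] = 0.2233
α₁ + 2α₂ = 1.2208
DIC = CA / (α₁ + 2α₂) = 2.73 / 1.2208 = 2.24 mmol/kg

DIC = 2.24 mmol/kg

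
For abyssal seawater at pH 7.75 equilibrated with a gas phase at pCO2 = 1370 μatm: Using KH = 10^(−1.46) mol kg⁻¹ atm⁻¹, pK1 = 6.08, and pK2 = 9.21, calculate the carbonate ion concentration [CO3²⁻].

[CO2*] = KH · pCO2 = 10^(−1.46) × 1370×10^-6 = 4.750×10^-5 mol/kg
α₀ = 1/(1 + K1/[H⁺] + K1K2/[H⁺]²) = 1/(1 + 10^+1.67 + 10^+0.21) = 0.02024
DIC = [CO2*]/α₀ = 4.750×10^-5 / 0.02024 = 2.346 mmol/kg
[CO3²⁻] = α₂·DIC; α₂ = 0.03283, so [CO3²⁻] = 0.03283 × 2.346 = 0.0770 mmol/kg

[CO3²⁻] = 0.0770 mmol/kg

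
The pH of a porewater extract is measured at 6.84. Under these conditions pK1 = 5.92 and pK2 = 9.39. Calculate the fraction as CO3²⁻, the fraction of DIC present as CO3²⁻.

α₂ = 0.00251

α₂ = 1 / (1 + [H⁺]/K2 + [H⁺]²/(K1K2)) = 1 / (1 + 10^+2.55 + 10^+1.63)
   = 1 / (1 + 354.81 + 42.658) = 1/398.47 = 0.002510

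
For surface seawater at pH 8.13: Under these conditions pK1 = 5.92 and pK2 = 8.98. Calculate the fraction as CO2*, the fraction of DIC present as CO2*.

α₀ = 0.00537

α₀ = 1 / (1 + K1/[H⁺] + K1K2/[H⁺]²) = 1 / (1 + 10^+2.21 + 10^+1.36)
   = 1 / (1 + 162.18 + 22.909) = 1/186.09 = 0.005374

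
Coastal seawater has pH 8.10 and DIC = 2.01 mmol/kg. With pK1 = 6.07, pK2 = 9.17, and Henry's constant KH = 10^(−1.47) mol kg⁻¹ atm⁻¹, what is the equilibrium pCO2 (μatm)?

α₀ = 1 / (1 + K1/[H⁺] + K1K2/[H⁺]²) = 1 / (1 + 10^+2.03 + 10^+0.96)
   = 1 / (1 + 107.15 + 9.1201) = 1/117.27 = 0.008527
[CO2*] = α₀ × DIC = 0.008527 × 2.01 = 0.01714 mmol/kg = 17.14 μmol/kg
pCO2 = [CO2*]/KH = 1.714×10^-5 / 3.388×10^-2 = 506 μatm

pCO2 = 506 μatm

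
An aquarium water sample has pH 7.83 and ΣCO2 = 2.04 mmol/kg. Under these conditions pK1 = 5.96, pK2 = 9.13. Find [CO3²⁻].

[CO3²⁻] = 0.0961 mmol/kg

α₂ = 1 / (1 + [H⁺]/K2 + [H⁺]²/(K1K2)) = 1 / (1 + 10^+1.30 + 10^-0.57)
   = 1 / (1 + 19.953 + 0.26915) = 1/21.222 = 0.04712
[CO3²⁻] = α₂ × DIC = 0.04712 × 2.04 = 0.0961 mmol/kg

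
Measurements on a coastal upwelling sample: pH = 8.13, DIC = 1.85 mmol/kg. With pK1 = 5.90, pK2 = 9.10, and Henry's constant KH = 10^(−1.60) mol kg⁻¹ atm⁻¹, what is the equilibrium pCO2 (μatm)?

α₀ = 1 / (1 + K1/[H⁺] + K1K2/[H⁺]²) = 1 / (1 + 10^+2.23 + 10^+1.26)
   = 1 / (1 + 169.82 + 18.197) = 1/189.02 = 0.005290
[CO2*] = α₀ × DIC = 0.005290 × 1.85 = 0.009787 mmol/kg = 9.787 μmol/kg
pCO2 = [CO2*]/KH = 9.787×10^-6 / 2.512×10^-2 = 390 μatm

pCO2 = 390 μatm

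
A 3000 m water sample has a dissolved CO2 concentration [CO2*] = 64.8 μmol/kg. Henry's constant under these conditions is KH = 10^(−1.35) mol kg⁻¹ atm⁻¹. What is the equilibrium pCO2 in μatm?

pCO2 = 1450 μatm

KH = 10^(−1.35) = 4.467×10^-2 mol kg⁻¹ atm⁻¹
pCO2 = [CO2*]/KH = 64.8×10^-6 / 4.467×10^-2 = 1.45×10^-3 atm = 1450 μatm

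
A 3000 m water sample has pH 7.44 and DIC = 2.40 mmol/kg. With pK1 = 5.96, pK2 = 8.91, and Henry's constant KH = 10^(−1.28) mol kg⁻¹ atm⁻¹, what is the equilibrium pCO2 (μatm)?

α₀ = 1 / (1 + K1/[H⁺] + K1K2/[H⁺]²) = 1 / (1 + 10^+1.48 + 10^+0.01)
   = 1 / (1 + 30.200 + 1.0233) = 1/32.223 = 0.03103
[CO2*] = α₀ × DIC = 0.03103 × 2.40 = 0.07448 mmol/kg
pCO2 = [CO2*]/KH = 7.448×10^-5 / 5.248×10^-2 = 1420 μatm

pCO2 = 1420 μatm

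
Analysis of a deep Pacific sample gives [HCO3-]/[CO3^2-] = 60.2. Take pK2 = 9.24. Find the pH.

From K2 = [H⁺][CO3^2-]/[HCO3-]:  pH = pK2 − log₁₀([HCO3-]/[CO3^2-])
log₁₀(60.2) = +1.780
pH = 9.24 − (+1.780) = 7.46

pH = 7.46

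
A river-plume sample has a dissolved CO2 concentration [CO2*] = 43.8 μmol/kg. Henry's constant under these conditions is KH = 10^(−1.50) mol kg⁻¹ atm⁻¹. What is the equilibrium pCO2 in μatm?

KH = 10^(−1.50) = 3.162×10^-2 mol kg⁻¹ atm⁻¹
pCO2 = [CO2*]/KH = 43.8×10^-6 / 3.162×10^-2 = 1.39×10^-3 atm = 1390 μatm

pCO2 = 1390 μatm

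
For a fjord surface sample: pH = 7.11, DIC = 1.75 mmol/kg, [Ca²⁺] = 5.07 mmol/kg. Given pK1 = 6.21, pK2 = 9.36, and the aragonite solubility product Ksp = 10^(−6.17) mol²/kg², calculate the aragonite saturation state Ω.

Ω = 0.0652

α₂ = 1 / (1 + [H⁺]/K2 + [H⁺]²/(K1K2)) = 1 / (1 + 10^+2.25 + 10^+1.35)
   = 1 / (1 + 177.83 + 22.387) = 1/201.22 = 0.004970
[CO3²⁻] = α₂ × DIC = 0.004970 × 1.75 = 0.008697 mmol/kg = 8.697 μmol/kg
Ksp = 10^(−6.17) = 6.761×10^-7
Ω = [Ca²⁺][CO3²⁻]/Ksp = (5.07×10^-3)(8.697×10^-6) / 6.761×10^-7 = 0.0652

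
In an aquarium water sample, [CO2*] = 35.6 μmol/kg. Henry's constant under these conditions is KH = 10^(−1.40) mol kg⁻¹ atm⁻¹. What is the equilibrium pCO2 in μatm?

pCO2 = 894 μatm

KH = 10^(−1.40) = 3.981×10^-2 mol kg⁻¹ atm⁻¹
pCO2 = [CO2*]/KH = 35.6×10^-6 / 3.981×10^-2 = 8.94×10^-4 atm = 894 μatm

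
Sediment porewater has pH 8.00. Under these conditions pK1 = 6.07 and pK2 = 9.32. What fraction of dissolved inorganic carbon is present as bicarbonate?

α₁ = 0.944

α₁ = 1 / (1 + [H⁺]/K1 + K2/[H⁺]) = 1 / (1 + 10^-1.93 + 10^-1.32)
   = 1 / (1 + 0.011749 + 0.047863) = 1/1.0596 = 0.9437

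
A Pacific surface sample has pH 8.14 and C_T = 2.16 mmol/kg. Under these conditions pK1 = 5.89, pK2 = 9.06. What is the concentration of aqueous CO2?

[CO2*] = 10.8 μmol/kg

α₀ = 1 / (1 + K1/[H⁺] + K1K2/[H⁺]²) = 1 / (1 + 10^+2.25 + 10^+1.33)
   = 1 / (1 + 177.83 + 21.380) = 1/200.21 = 0.004995
[CO2*] = α₀ × DIC = 0.004995 × 2.16 = 0.0108 mmol/kg = 10.8 μmol/kg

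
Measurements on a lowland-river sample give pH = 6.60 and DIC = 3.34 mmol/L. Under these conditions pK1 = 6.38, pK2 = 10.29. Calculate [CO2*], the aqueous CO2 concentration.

[CO2*] = 1.26 mmol/L

α₀ = 1 / (1 + K1/[H⁺] + K1K2/[H⁺]²) = 1 / (1 + 10^+0.22 + 10^-3.47)
   = 1 / (1 + 1.6596 + 0.00033884) = 1/2.6599 = 0.3760
[CO2*] = α₀ × DIC = 0.3760 × 3.34 = 1.26 mmol/L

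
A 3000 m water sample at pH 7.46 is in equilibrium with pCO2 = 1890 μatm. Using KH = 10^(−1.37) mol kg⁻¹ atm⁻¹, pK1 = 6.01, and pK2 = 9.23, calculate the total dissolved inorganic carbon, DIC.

[CO2*] = KH · pCO2 = 10^(−1.37) × 1890×10^-6 = 8.062×10^-5 mol/kg
α₀ = 1/(1 + K1/[H⁺] + K1K2/[H⁺]²) = 1/(1 + 10^+1.45 + 10^-0.32) = 0.03371
DIC = [CO2*]/α₀ = 8.062×10^-5 / 0.03371 = 2.39 mmol/kg

DIC = 2.39 mmol/kg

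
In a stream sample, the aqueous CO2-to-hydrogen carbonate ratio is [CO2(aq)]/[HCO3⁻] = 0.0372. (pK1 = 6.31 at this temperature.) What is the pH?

pH = 7.74

From K1 = [H⁺][HCO3⁻]/[CO2(aq)]:  pH = pK1 − log₁₀([CO2(aq)]/[HCO3⁻])
log₁₀(0.0372) = -1.429
pH = 6.31 − (-1.429) = 7.74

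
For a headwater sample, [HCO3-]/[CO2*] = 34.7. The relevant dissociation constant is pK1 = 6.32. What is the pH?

From K1 = [H⁺][HCO3-]/[CO2*]:  pH = pK1 + log₁₀([HCO3-]/[CO2*])
log₁₀(34.7) = +1.540
pH = 6.32 + (+1.540) = 7.86

pH = 7.86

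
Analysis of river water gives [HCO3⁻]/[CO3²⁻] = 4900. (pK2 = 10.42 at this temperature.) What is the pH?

pH = 6.73

From K2 = [H⁺][CO3²⁻]/[HCO3⁻]:  pH = pK2 − log₁₀([HCO3⁻]/[CO3²⁻])
log₁₀(4900) = +3.690
pH = 10.42 − (+3.690) = 6.73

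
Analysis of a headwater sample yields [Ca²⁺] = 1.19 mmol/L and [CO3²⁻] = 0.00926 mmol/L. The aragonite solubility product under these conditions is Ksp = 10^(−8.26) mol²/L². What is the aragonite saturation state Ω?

Ksp = 10^(−8.26) = 5.495×10^-9
Ω = [Ca²⁺][CO3²⁻]/Ksp = (1.19×10^-3)(0.00926×10^-3) / 5.495×10^-9 = 2.01

Ω = 2.01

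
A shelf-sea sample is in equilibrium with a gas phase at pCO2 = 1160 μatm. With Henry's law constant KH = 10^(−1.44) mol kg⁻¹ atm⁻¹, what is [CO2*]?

KH = 10^(−1.44) = 3.631×10^-2 mol kg⁻¹ atm⁻¹
[CO2*] = KH · pCO2 = 3.631×10^-2 × 1160×10^-6 atm = 4.21×10^-5 mol/kg

[CO2*] = 42.1 μmol/kg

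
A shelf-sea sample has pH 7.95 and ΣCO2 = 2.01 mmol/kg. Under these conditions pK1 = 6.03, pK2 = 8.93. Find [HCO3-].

α₁ = 1 / (1 + [H⁺]/K1 + K2/[H⁺]) = 1 / (1 + 10^-1.92 + 10^-0.98)
   = 1 / (1 + 0.012023 + 0.10471) = 1/1.1167 = 0.8955
[HCO3⁻] = α₁ × DIC = 0.8955 × 2.01 = 1.80 mmol/kg

[HCO3⁻] = 1.80 mmol/kg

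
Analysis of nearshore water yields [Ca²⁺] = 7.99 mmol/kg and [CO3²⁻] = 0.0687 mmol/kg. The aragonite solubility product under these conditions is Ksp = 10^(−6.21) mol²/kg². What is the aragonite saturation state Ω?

Ksp = 10^(−6.21) = 6.166×10^-7
Ω = [Ca²⁺][CO3²⁻]/Ksp = (7.99×10^-3)(0.0687×10^-3) / 6.166×10^-7 = 0.890

Ω = 0.890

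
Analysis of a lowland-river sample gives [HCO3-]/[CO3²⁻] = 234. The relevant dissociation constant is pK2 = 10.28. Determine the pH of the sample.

pH = 7.91

From K2 = [H⁺][CO3²⁻]/[HCO3-]:  pH = pK2 − log₁₀([HCO3-]/[CO3²⁻])
log₁₀(234) = +2.369
pH = 10.28 − (+2.369) = 7.91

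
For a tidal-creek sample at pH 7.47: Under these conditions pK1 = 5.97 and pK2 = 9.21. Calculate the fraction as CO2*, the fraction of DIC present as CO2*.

α₀ = 0.0301

α₀ = 1 / (1 + K1/[H⁺] + K1K2/[H⁺]²) = 1 / (1 + 10^+1.50 + 10^-0.24)
   = 1 / (1 + 31.623 + 0.57544) = 1/33.198 = 0.03012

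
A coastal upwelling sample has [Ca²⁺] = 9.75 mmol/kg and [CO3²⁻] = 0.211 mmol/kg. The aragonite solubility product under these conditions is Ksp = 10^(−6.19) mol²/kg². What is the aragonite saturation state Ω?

Ksp = 10^(−6.19) = 6.457×10^-7
Ω = [Ca²⁺][CO3²⁻]/Ksp = (9.75×10^-3)(0.211×10^-3) / 6.457×10^-7 = 3.19

Ω = 3.19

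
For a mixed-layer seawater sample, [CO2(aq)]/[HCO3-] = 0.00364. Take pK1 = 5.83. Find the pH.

pH = 8.27

From K1 = [H⁺][HCO3-]/[CO2(aq)]:  pH = pK1 − log₁₀([CO2(aq)]/[HCO3-])
log₁₀(0.00364) = -2.439
pH = 5.83 − (-2.439) = 8.27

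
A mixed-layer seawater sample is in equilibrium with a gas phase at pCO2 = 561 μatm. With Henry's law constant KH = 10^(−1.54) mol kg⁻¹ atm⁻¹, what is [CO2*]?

KH = 10^(−1.54) = 2.884×10^-2 mol kg⁻¹ atm⁻¹
[CO2*] = KH · pCO2 = 2.884×10^-2 × 561×10^-6 atm = 1.62×10^-5 mol/kg

[CO2*] = 16.2 μmol/kg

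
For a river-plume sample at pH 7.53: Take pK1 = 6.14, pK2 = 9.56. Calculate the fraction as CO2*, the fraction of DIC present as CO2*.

α₀ = 1 / (1 + K1/[H⁺] + K1K2/[H⁺]²) = 1 / (1 + 10^+1.39 + 10^-0.64)
   = 1 / (1 + 24.547 + 0.22909) = 1/25.776 = 0.03880

α₀ = 0.0388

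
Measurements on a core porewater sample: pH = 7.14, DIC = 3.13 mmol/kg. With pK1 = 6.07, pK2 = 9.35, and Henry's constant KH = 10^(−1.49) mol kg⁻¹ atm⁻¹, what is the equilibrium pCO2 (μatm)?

α₀ = 1 / (1 + K1/[H⁺] + K1K2/[H⁺]²) = 1 / (1 + 10^+1.07 + 10^-1.14)
   = 1 / (1 + 11.749 + 0.072444) = 1/12.821 = 0.07799
[CO2*] = α₀ × DIC = 0.07799 × 3.13 = 0.2441 mmol/kg
pCO2 = [CO2*]/KH = 2.441×10^-4 / 3.236×10^-2 = 7540 μatm

pCO2 = 7540 μatm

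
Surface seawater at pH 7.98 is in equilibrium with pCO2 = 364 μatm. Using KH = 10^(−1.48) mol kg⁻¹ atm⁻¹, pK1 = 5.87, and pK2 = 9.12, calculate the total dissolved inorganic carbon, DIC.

[CO2*] = KH · pCO2 = 10^(−1.48) × 364×10^-6 = 1.205×10^-5 mol/kg
α₀ = 1/(1 + K1/[H⁺] + K1K2/[H⁺]²) = 1/(1 + 10^+2.11 + 10^+0.97) = 0.007186
DIC = [CO2*]/α₀ = 1.205×10^-5 / 0.007186 = 1.68 mmol/kg

DIC = 1.68 mmol/kg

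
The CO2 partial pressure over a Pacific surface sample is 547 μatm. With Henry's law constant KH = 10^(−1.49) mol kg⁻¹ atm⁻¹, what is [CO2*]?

[CO2*] = 17.7 μmol/kg

KH = 10^(−1.49) = 3.236×10^-2 mol kg⁻¹ atm⁻¹
[CO2*] = KH · pCO2 = 3.236×10^-2 × 547×10^-6 atm = 1.77×10^-5 mol/kg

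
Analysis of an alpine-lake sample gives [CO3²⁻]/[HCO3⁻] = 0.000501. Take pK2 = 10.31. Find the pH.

pH = 7.01

From K2 = [H⁺][CO3²⁻]/[HCO3⁻]:  pH = pK2 + log₁₀([CO3²⁻]/[HCO3⁻])
log₁₀(0.000501) = -3.300
pH = 10.31 + (-3.300) = 7.01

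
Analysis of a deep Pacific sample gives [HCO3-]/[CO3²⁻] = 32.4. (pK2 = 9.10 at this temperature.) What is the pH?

pH = 7.59

From K2 = [H⁺][CO3²⁻]/[HCO3-]:  pH = pK2 − log₁₀([HCO3-]/[CO3²⁻])
log₁₀(32.4) = +1.511
pH = 9.10 − (+1.511) = 7.59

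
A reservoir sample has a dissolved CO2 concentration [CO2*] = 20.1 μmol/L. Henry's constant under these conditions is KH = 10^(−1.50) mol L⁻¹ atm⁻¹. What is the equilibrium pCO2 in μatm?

pCO2 = 636 μatm

KH = 10^(−1.50) = 3.162×10^-2 mol L⁻¹ atm⁻¹
pCO2 = [CO2*]/KH = 20.1×10^-6 / 3.162×10^-2 = 6.36×10^-4 atm = 636 μatm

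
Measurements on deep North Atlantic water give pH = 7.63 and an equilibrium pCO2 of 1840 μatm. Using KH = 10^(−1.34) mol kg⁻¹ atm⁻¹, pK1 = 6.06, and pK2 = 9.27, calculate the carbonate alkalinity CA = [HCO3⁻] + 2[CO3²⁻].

CA = 3.27 mmol/kg

[CO2*] = KH · pCO2 = 10^(−1.34) × 1840×10^-6 = 8.410×10^-5 mol/kg
α₀ = 1/(1 + K1/[H⁺] + K1K2/[H⁺]²) = 1/(1 + 10^+1.57 + 10^-0.07) = 0.02564
DIC = [CO2*]/α₀ = 8.410×10^-5 / 0.02564 = 3.280 mmol/kg
CA = (α₁ + 2α₂)·DIC = (0.9525 + 2×0.02182) × 3.280 = 3.27 mmol/kg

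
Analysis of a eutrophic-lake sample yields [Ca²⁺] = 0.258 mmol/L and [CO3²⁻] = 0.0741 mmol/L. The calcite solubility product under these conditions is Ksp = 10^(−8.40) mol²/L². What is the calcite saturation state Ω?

Ksp = 10^(−8.40) = 3.981×10^-9
Ω = [Ca²⁺][CO3²⁻]/Ksp = (0.258×10^-3)(0.0741×10^-3) / 3.981×10^-9 = 4.80

Ω = 4.80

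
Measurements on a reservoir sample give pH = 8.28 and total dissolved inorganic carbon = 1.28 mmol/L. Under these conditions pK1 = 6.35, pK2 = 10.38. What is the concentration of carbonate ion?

α₂ = 1 / (1 + [H⁺]/K2 + [H⁺]²/(K1K2)) = 1 / (1 + 10^+2.10 + 10^+0.17)
   = 1 / (1 + 125.89 + 1.4791) = 1/128.37 = 0.007790
[CO3²⁻] = α₂ × DIC = 0.007790 × 1.28 = 0.00997 mmol/L = 9.97 μmol/L

[CO3²⁻] = 9.97 μmol/L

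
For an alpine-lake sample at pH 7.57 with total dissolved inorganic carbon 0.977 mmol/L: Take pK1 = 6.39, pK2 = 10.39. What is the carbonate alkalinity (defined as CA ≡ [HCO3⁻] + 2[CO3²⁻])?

CA = [HCO3⁻] + 2[CO3²⁻] = (α₁ + 2α₂)·DIC
At pH 7.57: [H⁺]/K1 = 10^-1.18 = 0.066069, K2/[H⁺] = 10^-2.82 = 0.0015136
α₁ = 1/(1 + 0.066069 + 0.0015136) = 1/1.0676 = 0.9367; α₂ = α₁·K2/[H⁺] = 0.001418
α₁ + 2α₂ = 0.9395
CA = 0.9395 × 0.977 = 0.918 mmol/L

CA = 0.918 mmol/L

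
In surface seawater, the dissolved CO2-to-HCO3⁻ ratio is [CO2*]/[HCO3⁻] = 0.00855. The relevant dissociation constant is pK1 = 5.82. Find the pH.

From K1 = [H⁺][HCO3⁻]/[CO2*]:  pH = pK1 − log₁₀([CO2*]/[HCO3⁻])
log₁₀(0.00855) = -2.068
pH = 5.82 − (-2.068) = 7.89

pH = 7.89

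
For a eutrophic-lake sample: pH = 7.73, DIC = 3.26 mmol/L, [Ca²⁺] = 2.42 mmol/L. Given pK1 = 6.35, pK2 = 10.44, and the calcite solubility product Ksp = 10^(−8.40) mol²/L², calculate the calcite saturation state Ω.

α₂ = 1 / (1 + [H⁺]/K2 + [H⁺]²/(K1K2)) = 1 / (1 + 10^+2.71 + 10^+1.33)
   = 1 / (1 + 512.86 + 21.380) = 1/535.24 = 0.001868
[CO3²⁻] = α₂ × DIC = 0.001868 × 3.26 = 0.006091 mmol/L = 6.091 μmol/L
Ksp = 10^(−8.40) = 3.981×10^-9
Ω = [Ca²⁺][CO3²⁻]/Ksp = (2.42×10^-3)(6.091×10^-6) / 3.981×10^-9 = 3.70

Ω = 3.70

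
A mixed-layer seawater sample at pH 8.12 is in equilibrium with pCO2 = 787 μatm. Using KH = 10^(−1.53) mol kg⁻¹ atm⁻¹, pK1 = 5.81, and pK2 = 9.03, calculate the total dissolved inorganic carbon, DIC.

DIC = 5.35 mmol/kg

[CO2*] = KH · pCO2 = 10^(−1.53) × 787×10^-6 = 2.323×10^-5 mol/kg
α₀ = 1/(1 + K1/[H⁺] + K1K2/[H⁺]²) = 1/(1 + 10^+2.31 + 10^+1.40) = 0.004342
DIC = [CO2*]/α₀ = 2.323×10^-5 / 0.004342 = 5.35 mmol/kg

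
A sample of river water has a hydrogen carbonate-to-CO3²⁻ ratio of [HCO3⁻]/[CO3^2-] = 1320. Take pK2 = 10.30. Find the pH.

pH = 7.18

From K2 = [H⁺][CO3^2-]/[HCO3⁻]:  pH = pK2 − log₁₀([HCO3⁻]/[CO3^2-])
log₁₀(1320) = +3.121
pH = 10.30 − (+3.121) = 7.18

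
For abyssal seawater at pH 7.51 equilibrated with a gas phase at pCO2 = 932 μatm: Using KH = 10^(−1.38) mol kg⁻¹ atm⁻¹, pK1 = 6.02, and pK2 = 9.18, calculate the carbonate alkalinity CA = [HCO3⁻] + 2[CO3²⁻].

CA = 1.25 mmol/kg

[CO2*] = KH · pCO2 = 10^(−1.38) × 932×10^-6 = 3.885×10^-5 mol/kg
α₀ = 1/(1 + K1/[H⁺] + K1K2/[H⁺]²) = 1/(1 + 10^+1.49 + 10^-0.18) = 0.03071
DIC = [CO2*]/α₀ = 3.885×10^-5 / 0.03071 = 1.265 mmol/kg
CA = (α₁ + 2α₂)·DIC = (0.9490 + 2×0.02029) × 1.265 = 1.25 mmol/kg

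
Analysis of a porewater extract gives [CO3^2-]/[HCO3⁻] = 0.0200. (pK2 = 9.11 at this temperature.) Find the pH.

pH = 7.41

From K2 = [H⁺][CO3^2-]/[HCO3⁻]:  pH = pK2 + log₁₀([CO3^2-]/[HCO3⁻])
log₁₀(0.0200) = -1.699
pH = 9.11 + (-1.699) = 7.41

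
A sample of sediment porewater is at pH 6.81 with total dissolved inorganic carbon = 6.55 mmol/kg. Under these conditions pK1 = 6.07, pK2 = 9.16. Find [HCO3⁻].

α₁ = 1 / (1 + [H⁺]/K1 + K2/[H⁺]) = 1 / (1 + 10^-0.74 + 10^-2.35)
   = 1 / (1 + 0.18197 + 0.0044668) = 1/1.1864 = 0.8429
[HCO3⁻] = α₁ × DIC = 0.8429 × 6.55 = 5.52 mmol/kg

[HCO3⁻] = 5.52 mmol/kg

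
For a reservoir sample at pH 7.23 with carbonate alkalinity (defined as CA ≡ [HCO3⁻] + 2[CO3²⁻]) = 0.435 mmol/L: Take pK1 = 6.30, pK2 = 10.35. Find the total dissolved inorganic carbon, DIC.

DIC = 0.486 mmol/L

CA = [HCO3⁻] + 2[CO3²⁻] = (α₁ + 2α₂)·DIC
At pH 7.23: [H⁺]/K1 = 10^-0.93 = 0.11749, K2/[H⁺] = 10^-3.12 = 0.00075858
α₁ = 1/(1 + 0.11749 + 0.00075858) = 1/1.1182 = 0.8943; α₂ = α₁·K2/[H⁺] = 0.0006784
α₁ + 2α₂ = 0.8956
DIC = CA / (α₁ + 2α₂) = 0.435 / 0.8956 = 0.486 mmol/L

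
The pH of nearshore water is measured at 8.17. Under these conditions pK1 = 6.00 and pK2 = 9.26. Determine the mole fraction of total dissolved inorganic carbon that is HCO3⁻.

α₁ = 1 / (1 + [H⁺]/K1 + K2/[H⁺]) = 1 / (1 + 10^-2.17 + 10^-1.09)
   = 1 / (1 + 0.0067608 + 0.081283) = 1/1.0880 = 0.9191

α₁ = 0.919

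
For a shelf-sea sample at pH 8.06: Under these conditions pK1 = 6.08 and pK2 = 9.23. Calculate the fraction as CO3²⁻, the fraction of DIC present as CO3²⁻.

α₂ = 0.0627

α₂ = 1 / (1 + [H⁺]/K2 + [H⁺]²/(K1K2)) = 1 / (1 + 10^+1.17 + 10^-0.81)
   = 1 / (1 + 14.791 + 0.15488) = 1/15.946 = 0.06271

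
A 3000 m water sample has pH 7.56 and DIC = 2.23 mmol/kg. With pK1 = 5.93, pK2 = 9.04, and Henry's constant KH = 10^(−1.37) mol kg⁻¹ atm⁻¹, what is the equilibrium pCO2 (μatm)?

pCO2 = 1160 μatm

α₀ = 1 / (1 + K1/[H⁺] + K1K2/[H⁺]²) = 1 / (1 + 10^+1.63 + 10^+0.15)
   = 1 / (1 + 42.658 + 1.4125) = 1/45.070 = 0.02219
[CO2*] = α₀ × DIC = 0.02219 × 2.23 = 0.04948 mmol/kg
pCO2 = [CO2*]/KH = 4.948×10^-5 / 4.266×10^-2 = 1160 μatm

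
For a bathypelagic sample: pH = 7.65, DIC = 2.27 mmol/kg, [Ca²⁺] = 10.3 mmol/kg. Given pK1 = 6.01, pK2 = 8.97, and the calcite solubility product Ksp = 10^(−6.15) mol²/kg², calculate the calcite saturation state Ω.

α₂ = 1 / (1 + [H⁺]/K2 + [H⁺]²/(K1K2)) = 1 / (1 + 10^+1.32 + 10^-0.32)
   = 1 / (1 + 20.893 + 0.47863) = 1/22.372 = 0.04470
[CO3²⁻] = α₂ × DIC = 0.04470 × 2.27 = 0.1015 mmol/kg
Ksp = 10^(−6.15) = 7.079×10^-7
Ω = [Ca²⁺][CO3²⁻]/Ksp = (10.3×10^-3)(1.015×10^-4) / 7.079×10^-7 = 1.48

Ω = 1.48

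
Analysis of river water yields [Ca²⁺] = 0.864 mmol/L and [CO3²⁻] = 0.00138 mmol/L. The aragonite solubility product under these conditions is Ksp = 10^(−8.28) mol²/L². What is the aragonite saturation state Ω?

Ω = 0.227

Ksp = 10^(−8.28) = 5.248×10^-9
Ω = [Ca²⁺][CO3²⁻]/Ksp = (0.864×10^-3)(0.00138×10^-3) / 5.248×10^-9 = 0.227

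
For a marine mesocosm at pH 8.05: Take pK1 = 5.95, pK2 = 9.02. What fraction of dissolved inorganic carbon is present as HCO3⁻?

α₁ = 0.897

α₁ = 1 / (1 + [H⁺]/K1 + K2/[H⁺]) = 1 / (1 + 10^-2.10 + 10^-0.97)
   = 1 / (1 + 0.0079433 + 0.10715) = 1/1.1151 = 0.8968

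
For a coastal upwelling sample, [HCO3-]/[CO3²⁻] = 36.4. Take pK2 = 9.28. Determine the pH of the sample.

From K2 = [H⁺][CO3²⁻]/[HCO3-]:  pH = pK2 − log₁₀([HCO3-]/[CO3²⁻])
log₁₀(36.4) = +1.561
pH = 9.28 − (+1.561) = 7.72

pH = 7.72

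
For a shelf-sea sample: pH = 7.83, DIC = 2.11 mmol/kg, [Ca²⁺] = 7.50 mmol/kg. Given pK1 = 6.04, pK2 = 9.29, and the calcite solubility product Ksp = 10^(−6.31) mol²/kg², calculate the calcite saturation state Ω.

α₂ = 1 / (1 + [H⁺]/K2 + [H⁺]²/(K1K2)) = 1 / (1 + 10^+1.46 + 10^-0.33)
   = 1 / (1 + 28.840 + 0.46774) = 1/30.308 = 0.03299
[CO3²⁻] = α₂ × DIC = 0.03299 × 2.11 = 0.06962 mmol/kg
Ksp = 10^(−6.31) = 4.898×10^-7
Ω = [Ca²⁺][CO3²⁻]/Ksp = (7.50×10^-3)(6.962×10^-5) / 4.898×10^-7 = 1.07

Ω = 1.07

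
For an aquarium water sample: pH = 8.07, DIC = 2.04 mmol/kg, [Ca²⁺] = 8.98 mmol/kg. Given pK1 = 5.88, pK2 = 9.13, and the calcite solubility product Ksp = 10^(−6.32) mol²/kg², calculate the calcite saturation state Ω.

Ω = 3.05

α₂ = 1 / (1 + [H⁺]/K2 + [H⁺]²/(K1K2)) = 1 / (1 + 10^+1.06 + 10^-1.13)
   = 1 / (1 + 11.482 + 0.074131) = 1/12.556 = 0.07965
[CO3²⁻] = α₂ × DIC = 0.07965 × 2.04 = 0.1625 mmol/kg
Ksp = 10^(−6.32) = 4.786×10^-7
Ω = [Ca²⁺][CO3²⁻]/Ksp = (8.98×10^-3)(1.625×10^-4) / 4.786×10^-7 = 3.05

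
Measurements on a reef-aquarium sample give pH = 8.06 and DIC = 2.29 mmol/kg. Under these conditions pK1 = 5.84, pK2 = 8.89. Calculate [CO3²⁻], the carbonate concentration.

α₂ = 1 / (1 + [H⁺]/K2 + [H⁺]²/(K1K2)) = 1 / (1 + 10^+0.83 + 10^-1.39)
   = 1 / (1 + 6.7608 + 0.040738) = 1/7.8016 = 0.1282
[CO3²⁻] = α₂ × DIC = 0.1282 × 2.29 = 0.294 mmol/kg

[CO3²⁻] = 0.294 mmol/kg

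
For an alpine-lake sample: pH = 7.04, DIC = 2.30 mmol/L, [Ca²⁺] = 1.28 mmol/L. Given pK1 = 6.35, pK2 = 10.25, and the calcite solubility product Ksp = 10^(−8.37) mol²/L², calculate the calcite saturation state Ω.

α₂ = 1 / (1 + [H⁺]/K2 + [H⁺]²/(K1K2)) = 1 / (1 + 10^+3.21 + 10^+2.52)
   = 1 / (1 + 1621.8 + 331.13) = 1/1953.9 = 0.0005118
[CO3²⁻] = α₂ × DIC = 0.0005118 × 2.30 = 0.001177 mmol/L = 1.177 μmol/L
Ksp = 10^(−8.37) = 4.266×10^-9
Ω = [Ca²⁺][CO3²⁻]/Ksp = (1.28×10^-3)(1.177×10^-6) / 4.266×10^-9 = 0.353

Ω = 0.353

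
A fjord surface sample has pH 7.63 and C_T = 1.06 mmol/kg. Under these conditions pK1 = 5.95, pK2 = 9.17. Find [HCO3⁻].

[HCO3⁻] = 1.01 mmol/kg

α₁ = 1 / (1 + [H⁺]/K1 + K2/[H⁺]) = 1 / (1 + 10^-1.68 + 10^-1.54)
   = 1 / (1 + 0.020893 + 0.028840) = 1/1.0497 = 0.9526
[HCO3⁻] = α₁ × DIC = 0.9526 × 1.06 = 1.01 mmol/kg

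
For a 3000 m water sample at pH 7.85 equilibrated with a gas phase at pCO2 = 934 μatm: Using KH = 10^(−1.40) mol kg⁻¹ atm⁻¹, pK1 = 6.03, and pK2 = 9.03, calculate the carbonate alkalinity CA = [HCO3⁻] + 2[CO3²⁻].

[CO2*] = KH · pCO2 = 10^(−1.40) × 934×10^-6 = 3.718×10^-5 mol/kg
α₀ = 1/(1 + K1/[H⁺] + K1K2/[H⁺]²) = 1/(1 + 10^+1.82 + 10^+0.64) = 0.01400
DIC = [CO2*]/α₀ = 3.718×10^-5 / 0.01400 = 2.656 mmol/kg
CA = (α₁ + 2α₂)·DIC = (0.9249 + 2×0.06111) × 2.656 = 2.78 mmol/kg

CA = 2.78 mmol/kg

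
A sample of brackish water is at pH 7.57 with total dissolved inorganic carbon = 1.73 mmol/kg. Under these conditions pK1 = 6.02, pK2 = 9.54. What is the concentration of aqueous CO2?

[CO2*] = 0.0469 mmol/kg

α₀ = 1 / (1 + K1/[H⁺] + K1K2/[H⁺]²) = 1 / (1 + 10^+1.55 + 10^-0.42)
   = 1 / (1 + 35.481 + 0.38019) = 1/36.862 = 0.02713
[CO2*] = α₀ × DIC = 0.02713 × 1.73 = 0.0469 mmol/kg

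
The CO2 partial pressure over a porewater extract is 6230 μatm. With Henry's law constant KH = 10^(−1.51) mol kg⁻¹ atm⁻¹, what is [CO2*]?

[CO2*] = 193 μmol/kg

KH = 10^(−1.51) = 3.090×10^-2 mol kg⁻¹ atm⁻¹
[CO2*] = KH · pCO2 = 3.090×10^-2 × 6230×10^-6 atm = 1.93×10^-4 mol/kg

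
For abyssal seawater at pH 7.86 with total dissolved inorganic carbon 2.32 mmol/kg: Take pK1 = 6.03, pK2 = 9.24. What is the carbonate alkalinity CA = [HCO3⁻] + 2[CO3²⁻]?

CA = [HCO3⁻] + 2[CO3²⁻] = (α₁ + 2α₂)·DIC
At pH 7.86: [H⁺]/K1 = 10^-1.83 = 0.014791, K2/[H⁺] = 10^-1.38 = 0.041687
α₁ = 1/(1 + 0.014791 + 0.041687) = 1/1.0565 = 0.9465; α₂ = α₁·K2/[H⁺] = 0.03946
α₁ + 2α₂ = 1.0255
CA = 1.0255 × 2.32 = 2.38 mmol/kg

CA = 2.38 mmol/kg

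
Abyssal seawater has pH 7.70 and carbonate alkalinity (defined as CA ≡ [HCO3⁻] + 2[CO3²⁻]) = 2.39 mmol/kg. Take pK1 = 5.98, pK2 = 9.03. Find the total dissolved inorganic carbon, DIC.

DIC = 2.33 mmol/kg

CA = [HCO3⁻] + 2[CO3²⁻] = (α₁ + 2α₂)·DIC
At pH 7.70: [H⁺]/K1 = 10^-1.72 = 0.019055, K2/[H⁺] = 10^-1.33 = 0.046774
α₁ = 1/(1 + 0.019055 + 0.046774) = 1/1.0658 = 0.9382; α₂ = α₁·K2/[H⁺] = 0.04388
α₁ + 2α₂ = 1.0260
DIC = CA / (α₁ + 2α₂) = 2.39 / 1.0260 = 2.33 mmol/kg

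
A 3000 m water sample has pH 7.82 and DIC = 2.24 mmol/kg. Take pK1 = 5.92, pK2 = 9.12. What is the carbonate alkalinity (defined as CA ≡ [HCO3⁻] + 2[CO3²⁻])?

CA = [HCO3⁻] + 2[CO3²⁻] = (α₁ + 2α₂)·DIC
At pH 7.82: [H⁺]/K1 = 10^-1.90 = 0.012589, K2/[H⁺] = 10^-1.30 = 0.050119
α₁ = 1/(1 + 0.012589 + 0.050119) = 1/1.0627 = 0.9410; α₂ = α₁·K2/[H⁺] = 0.04716
α₁ + 2α₂ = 1.0353
CA = 1.0353 × 2.24 = 2.32 mmol/kg

CA = 2.32 mmol/kg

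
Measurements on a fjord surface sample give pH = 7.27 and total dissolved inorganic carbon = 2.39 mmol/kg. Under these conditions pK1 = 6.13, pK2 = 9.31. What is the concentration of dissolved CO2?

α₀ = 1 / (1 + K1/[H⁺] + K1K2/[H⁺]²) = 1 / (1 + 10^+1.14 + 10^-0.90)
   = 1 / (1 + 13.804 + 0.12589) = 1/14.930 = 0.06698
[CO2*] = α₀ × DIC = 0.06698 × 2.39 = 0.160 mmol/kg

[CO2*] = 0.160 mmol/kg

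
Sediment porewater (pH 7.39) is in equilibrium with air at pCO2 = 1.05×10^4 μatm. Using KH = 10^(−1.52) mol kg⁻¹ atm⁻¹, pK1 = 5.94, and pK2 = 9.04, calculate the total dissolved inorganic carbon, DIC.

[CO2*] = KH · pCO2 = 10^(−1.52) × 1.05×10^4×10^-6 = 3.171×10^-4 mol/kg
α₀ = 1/(1 + K1/[H⁺] + K1K2/[H⁺]²) = 1/(1 + 10^+1.45 + 10^-0.20) = 0.03354
DIC = [CO2*]/α₀ = 3.171×10^-4 / 0.03354 = 9.45 mmol/kg

DIC = 9.45 mmol/kg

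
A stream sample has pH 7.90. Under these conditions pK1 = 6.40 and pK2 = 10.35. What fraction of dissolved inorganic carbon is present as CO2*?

α₀ = 0.0305

α₀ = 1 / (1 + K1/[H⁺] + K1K2/[H⁺]²) = 1 / (1 + 10^+1.50 + 10^-0.95)
   = 1 / (1 + 31.623 + 0.11220) = 1/32.735 = 0.03055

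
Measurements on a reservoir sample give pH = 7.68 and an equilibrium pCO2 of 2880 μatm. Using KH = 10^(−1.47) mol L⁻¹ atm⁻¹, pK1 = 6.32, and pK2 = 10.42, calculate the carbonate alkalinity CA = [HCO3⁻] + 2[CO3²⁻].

CA = 2.24 mmol/L

[CO2*] = KH · pCO2 = 10^(−1.47) × 2880×10^-6 = 9.759×10^-5 mol/L
α₀ = 1/(1 + K1/[H⁺] + K1K2/[H⁺]²) = 1/(1 + 10^+1.36 + 10^-1.38) = 0.04175
DIC = [CO2*]/α₀ = 9.759×10^-5 / 0.04175 = 2.337 mmol/L
CA = (α₁ + 2α₂)·DIC = (0.9565 + 2×0.001741) × 2.337 = 2.24 mmol/L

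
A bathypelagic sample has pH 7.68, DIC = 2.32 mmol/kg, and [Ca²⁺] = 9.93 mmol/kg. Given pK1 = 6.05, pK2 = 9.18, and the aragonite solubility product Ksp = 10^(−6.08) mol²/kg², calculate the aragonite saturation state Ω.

α₂ = 1 / (1 + [H⁺]/K2 + [H⁺]²/(K1K2)) = 1 / (1 + 10^+1.50 + 10^-0.13)
   = 1 / (1 + 31.623 + 0.74131) = 1/33.364 = 0.02997
[CO3²⁻] = α₂ × DIC = 0.02997 × 2.32 = 0.06954 mmol/kg
Ksp = 10^(−6.08) = 8.318×10^-7
Ω = [Ca²⁺][CO3²⁻]/Ksp = (9.93×10^-3)(6.954×10^-5) / 8.318×10^-7 = 0.830

Ω = 0.830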